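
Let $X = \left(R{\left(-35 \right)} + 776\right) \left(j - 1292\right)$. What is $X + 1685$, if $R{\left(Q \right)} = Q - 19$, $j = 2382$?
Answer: $788665$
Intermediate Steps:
$R{\left(Q \right)} = -19 + Q$ ($R{\left(Q \right)} = Q - 19 = -19 + Q$)
$X = 786980$ ($X = \left(\left(-19 - 35\right) + 776\right) \left(2382 - 1292\right) = \left(-54 + 776\right) 1090 = 722 \cdot 1090 = 786980$)
$X + 1685 = 786980 + 1685 = 788665$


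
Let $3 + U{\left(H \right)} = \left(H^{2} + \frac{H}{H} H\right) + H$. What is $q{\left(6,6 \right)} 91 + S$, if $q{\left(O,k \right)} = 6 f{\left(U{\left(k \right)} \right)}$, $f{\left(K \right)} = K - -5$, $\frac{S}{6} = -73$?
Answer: $26862$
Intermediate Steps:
$S = -438$ ($S = 6 \left(-73\right) = -438$)
$U{\left(H \right)} = -3 + H^{2} + 2 H$ ($U{\left(H \right)} = -3 + \left(\left(H^{2} + \frac{H}{H} H\right) + H\right) = -3 + \left(\left(H^{2} + 1 H\right) + H\right) = -3 + \left(\left(H^{2} + H\right) + H\right) = -3 + \left(\left(H + H^{2}\right) + H\right) = -3 + \left(H^{2} + 2 H\right) = -3 + H^{2} + 2 H$)
$f{\left(K \right)} = 5 + K$ ($f{\left(K \right)} = K + 5 = 5 + K$)
$q{\left(O,k \right)} = 12 + 6 k^{2} + 12 k$ ($q{\left(O,k \right)} = 6 \left(5 + \left(-3 + k^{2} + 2 k\right)\right) = 6 \left(2 + k^{2} + 2 k\right) = 12 + 6 k^{2} + 12 k$)
$q{\left(6,6 \right)} 91 + S = \left(12 + 6 \cdot 6^{2} + 12 \cdot 6\right) 91 - 438 = \left(12 + 6 \cdot 36 + 72\right) 91 - 438 = \left(12 + 216 + 72\right) 91 - 438 = 300 \cdot 91 - 438 = 27300 - 438 = 26862$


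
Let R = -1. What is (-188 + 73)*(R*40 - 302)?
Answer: 39330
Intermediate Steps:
(-188 + 73)*(R*40 - 302) = (-188 + 73)*(-1*40 - 302) = -115*(-40 - 302) = -115*(-342) = 39330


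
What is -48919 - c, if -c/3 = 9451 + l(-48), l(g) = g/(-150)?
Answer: -514126/25 ≈ -20565.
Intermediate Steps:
l(g) = -g/150 (l(g) = g*(-1/150) = -g/150)
c = -708849/25 (c = -3*(9451 - 1/150*(-48)) = -3*(9451 + 8/25) = -3*236283/25 = -708849/25 ≈ -28354.)
-48919 - c = -48919 - 1*(-708849/25) = -48919 + 708849/25 = -514126/25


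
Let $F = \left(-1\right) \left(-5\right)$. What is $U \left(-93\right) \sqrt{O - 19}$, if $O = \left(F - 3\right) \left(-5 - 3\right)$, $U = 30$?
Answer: $- 2790 i \sqrt{35} \approx - 16506.0 i$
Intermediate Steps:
$F = 5$
$O = -16$ ($O = \left(5 - 3\right) \left(-5 - 3\right) = \left(5 - 3\right) \left(-8\right) = 2 \left(-8\right) = -16$)
$U \left(-93\right) \sqrt{O - 19} = 30 \left(-93\right) \sqrt{-16 - 19} = - 2790 \sqrt{-35} = - 2790 i \sqrt{35}$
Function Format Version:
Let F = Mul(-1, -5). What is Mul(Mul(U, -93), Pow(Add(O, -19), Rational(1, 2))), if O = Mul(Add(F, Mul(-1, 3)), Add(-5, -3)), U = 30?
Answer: Mul(-2790, I, Pow(35, Rational(1, 2))) ≈ Mul(-16506., I)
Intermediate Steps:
F = 5
O = -16 (O = Mul(Add(5, Mul(-1, 3)), Add(-5, -3)) = Mul(Add(5, -3), -8) = Mul(2, -8) = -16)
Mul(Mul(U, -93), Pow(Add(O, -19), Rational(1, 2))) = Mul(Mul(30, -93), Pow(Add(-16, -19), Rational(1, 2))) = Mul(-2790, Pow(-35, Rational(1, 2))) = Mul(-2790, Mul(I, Pow(35, Rational(1, 2)))) = Mul(-2790, I, Pow(35, Rational(1, 2)))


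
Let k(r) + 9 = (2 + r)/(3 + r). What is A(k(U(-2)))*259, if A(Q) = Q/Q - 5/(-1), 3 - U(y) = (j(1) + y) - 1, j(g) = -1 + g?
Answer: 1554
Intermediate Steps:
U(y) = 4 - y (U(y) = 3 - (((-1 + 1) + y) - 1) = 3 - ((0 + y) - 1) = 3 - (y - 1) = 3 - (-1 + y) = 3 + (1 - y) = 4 - y)
k(r) = -9 + (2 + r)/(3 + r)
A(Q) = 6 (A(Q) = 1 - 5*(-1) = 1 + 5 = 6)
A(k(U(-2)))*259 = 6*259 = 1554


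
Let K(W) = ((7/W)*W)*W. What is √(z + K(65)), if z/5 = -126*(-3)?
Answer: √2345 ≈ 48.425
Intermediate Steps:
z = 1890 (z = 5*(-126*(-3)) = 5*378 = 1890)
K(W) = 7*W
√(z + K(65)) = √(1890 + 7*65) = √(1890 + 455) = √2345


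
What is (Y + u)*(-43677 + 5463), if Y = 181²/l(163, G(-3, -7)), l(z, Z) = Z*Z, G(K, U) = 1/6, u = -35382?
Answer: -43717350996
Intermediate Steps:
G(K, U) = ⅙
l(z, Z) = Z²
Y = 1179396 (Y = 181²/((⅙)²) = 32761/(1/36) = 32761*36 = 1179396)
(Y + u)*(-43677 + 5463) = (1179396 - 35382)*(-43677 + 5463) = 1144014*(-38214) = -43717350996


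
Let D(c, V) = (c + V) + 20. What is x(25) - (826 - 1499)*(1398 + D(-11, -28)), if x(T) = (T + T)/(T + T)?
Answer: 928068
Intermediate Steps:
D(c, V) = 20 + V + c (D(c, V) = (V + c) + 20 = 20 + V + c)
x(T) = 1 (x(T) = (2*T)/((2*T)) = (2*T)*(1/(2*T)) = 1)
x(25) - (826 - 1499)*(1398 + D(-11, -28)) = 1 - (826 - 1499)*(1398 + (20 - 28 - 11)) = 1 - (-673)*(1398 - 19) = 1 - (-673)*1379 = 1 - 1*(-928067) = 1 + 928067 = 928068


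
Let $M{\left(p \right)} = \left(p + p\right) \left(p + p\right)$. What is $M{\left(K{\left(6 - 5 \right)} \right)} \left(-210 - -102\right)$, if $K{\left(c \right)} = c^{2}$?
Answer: $-432$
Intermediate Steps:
$M{\left(p \right)} = 4 p^{2}$ ($M{\left(p \right)} = 2 p 2 p = 4 p^{2}$)
$M{\left(K{\left(6 - 5 \right)} \right)} \left(-210 - -102\right) = 4 \left(\left(6 - 5\right)^{2}\right)^{2} \left(-210 - -102\right) = 4 \left(\left(6 - 5\right)^{2}\right)^{2} \left(-210 + 102\right) = 4 \left(1^{2}\right)^{2} \left(-108\right) = 4 \cdot 1^{2} \left(-108\right) = 4 \cdot 1 \left(-108\right) = 4 \left(-108\right) = -432$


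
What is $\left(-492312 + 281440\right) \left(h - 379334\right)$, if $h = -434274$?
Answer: $171567146176$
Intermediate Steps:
$\left(-492312 + 281440\right) \left(h - 379334\right) = \left(-492312 + 281440\right) \left(-434274 - 379334\right) = \left(-210872\right) \left(-813608\right) = 171567146176$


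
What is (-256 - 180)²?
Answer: 190096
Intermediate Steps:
(-256 - 180)² = (-436)² = 190096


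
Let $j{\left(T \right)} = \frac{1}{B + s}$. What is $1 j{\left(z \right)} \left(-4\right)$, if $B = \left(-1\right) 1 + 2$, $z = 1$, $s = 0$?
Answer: $-4$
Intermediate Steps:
$B = 1$ ($B = -1 + 2 = 1$)
$j{\left(T \right)} = 1$ ($j{\left(T \right)} = \frac{1}{1 + 0} = 1^{-1} = 1$)
$1 j{\left(z \right)} \left(-4\right) = 1 \cdot 1 \left(-4\right) = 1 \left(-4\right) = -4$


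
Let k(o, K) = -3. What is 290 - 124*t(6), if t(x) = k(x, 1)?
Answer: 662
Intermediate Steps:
t(x) = -3
290 - 124*t(6) = 290 - 124*(-3) = 290 + 372 = 662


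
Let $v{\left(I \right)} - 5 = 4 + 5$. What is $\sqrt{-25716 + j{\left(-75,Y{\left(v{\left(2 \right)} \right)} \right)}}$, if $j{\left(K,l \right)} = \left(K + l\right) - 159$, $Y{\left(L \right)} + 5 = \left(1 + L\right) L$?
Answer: $i \sqrt{25745} \approx 160.45 i$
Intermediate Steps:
$v{\left(I \right)} = 14$ ($v{\left(I \right)} = 5 + \left(4 + 5\right) = 5 + 9 = 14$)
$Y{\left(L \right)} = -5 + L \left(1 + L\right)$ ($Y{\left(L \right)} = -5 + \left(1 + L\right) L = -5 + L \left(1 + L\right)$)
$j{\left(K,l \right)} = -159 + K + l$
$\sqrt{-25716 + j{\left(-75,Y{\left(v{\left(2 \right)} \right)} \right)}} = \sqrt{-25716 - 29} = \sqrt{-25745} = i \sqrt{25745}$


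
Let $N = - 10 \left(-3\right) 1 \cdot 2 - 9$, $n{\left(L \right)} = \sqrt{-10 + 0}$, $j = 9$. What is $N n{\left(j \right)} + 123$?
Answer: $123 + 51 i \sqrt{10} \approx 123.0 + 161.28 i$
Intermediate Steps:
$n{\left(L \right)} = i \sqrt{10}$ ($n{\left(L \right)} = \sqrt{-10} = i \sqrt{10}$)
$N = 51$ ($N = - 10 \left(\left(-3\right) 2\right) - 9 = \left(-10\right) \left(-6\right) - 9 = 60 - 9 = 51$)
$N n{\left(j \right)} + 123 = 51 i \sqrt{10} + 123 = 123 + 51 i \sqrt{10}$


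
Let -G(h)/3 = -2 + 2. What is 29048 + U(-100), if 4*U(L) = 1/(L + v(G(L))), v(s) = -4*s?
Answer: 11619199/400 ≈ 29048.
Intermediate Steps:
G(h) = 0 (G(h) = -3*(-2 + 2) = -3*0 = 0)
U(L) = 1/(4*L) (U(L) = 1/(4*(L - 4*0)) = 1/(4*(L + 0)) = 1/(4*L))
29048 + U(-100) = 29048 + (¼)/(-100) = 29048 + (¼)*(-1/100) = 29048 - 1/400 = 11619199/400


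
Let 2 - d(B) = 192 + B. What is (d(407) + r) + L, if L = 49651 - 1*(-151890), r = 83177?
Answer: 284121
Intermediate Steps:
d(B) = -190 - B (d(B) = 2 - (192 + B) = 2 + (-192 - B) = -190 - B)
L = 201541 (L = 49651 + 151890 = 201541)
(d(407) + r) + L = ((-190 - 1*407) + 83177) + 201541 = ((-190 - 407) + 83177) + 201541 = (-597 + 83177) + 201541 = 82580 + 201541 = 284121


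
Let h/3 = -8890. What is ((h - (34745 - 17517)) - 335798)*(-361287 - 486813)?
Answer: 322020177600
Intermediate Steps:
h = -26670 (h = 3*(-8890) = -26670)
((h - (34745 - 17517)) - 335798)*(-361287 - 486813) = ((-26670 - (34745 - 17517)) - 335798)*(-361287 - 486813) = ((-26670 - 1*17228) - 335798)*(-848100) = ((-26670 - 17228) - 335798)*(-848100) = (-43898 - 335798)*(-848100) = -379696*(-848100) = 322020177600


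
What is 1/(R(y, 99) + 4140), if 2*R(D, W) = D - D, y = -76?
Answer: 1/4140 ≈ 0.00024155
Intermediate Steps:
R(D, W) = 0 (R(D, W) = (D - D)/2 = (½)*0 = 0)
1/(R(y, 99) + 4140) = 1/(0 + 4140) = 1/4140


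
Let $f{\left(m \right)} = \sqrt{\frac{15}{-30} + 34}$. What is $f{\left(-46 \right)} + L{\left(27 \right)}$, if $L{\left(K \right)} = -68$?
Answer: $-68 + \frac{\sqrt{134}}{2} \approx -62.212$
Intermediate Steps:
$f{\left(m \right)} = \frac{\sqrt{134}}{2}$ ($f{\left(m \right)} = \sqrt{15 \left(- \frac{1}{30}\right) + 34} = \sqrt{- \frac{1}{2} + 34} = \sqrt{\frac{67}{2}} = \frac{\sqrt{134}}{2}$)
$f{\left(-46 \right)} + L{\left(27 \right)} = \frac{\sqrt{134}}{2} - 68 = -68 + \frac{\sqrt{134}}{2}$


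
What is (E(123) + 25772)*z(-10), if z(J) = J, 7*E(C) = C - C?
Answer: -257720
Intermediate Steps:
E(C) = 0 (E(C) = (C - C)/7 = (1/7)*0 = 0)
(E(123) + 25772)*z(-10) = (0 + 25772)*(-10) = 25772*(-10) = -257720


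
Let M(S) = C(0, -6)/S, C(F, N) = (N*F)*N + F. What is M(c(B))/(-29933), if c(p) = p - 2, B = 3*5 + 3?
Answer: 0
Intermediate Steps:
B = 18 (B = 15 + 3 = 18)
C(F, N) = F + F*N**2 (C(F, N) = (F*N)*N + F = F*N**2 + F = F + F*N**2)
c(p) = -2 + p
M(S) = 0 (M(S) = (0*(1 + (-6)**2))/S = (0*(1 + 36))/S = (0*37)/S = 0/S = 0)
M(c(B))/(-29933) = 0/(-29933) = 0*(-1/29933) = 0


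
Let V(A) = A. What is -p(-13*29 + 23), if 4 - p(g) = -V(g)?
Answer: 350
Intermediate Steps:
p(g) = 4 + g (p(g) = 4 - (-1)*g = 4 + g)
-p(-13*29 + 23) = -(4 + (-13*29 + 23)) = -(4 + (-377 + 23)) = -(4 - 354) = -1*(-350) = 350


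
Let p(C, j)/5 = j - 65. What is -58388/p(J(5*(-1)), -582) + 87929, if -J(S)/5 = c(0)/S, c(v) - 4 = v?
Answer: 284508703/3235 ≈ 87947.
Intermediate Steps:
c(v) = 4 + v
J(S) = -20/S (J(S) = -5*(4 + 0)/S = -20/S)
p(C, j) = -325 + 5*j (p(C, j) = 5*(j - 65) = 5*(-65 + j) = -325 + 5*j)
-58388/p(J(5*(-1)), -582) + 87929 = -58388/(-325 + 5*(-582)) + 87929 = -58388/(-325 - 2910) + 87929 = -58388/(-3235) + 87929 = -58388*(-1/3235) + 87929 = 58388/3235 + 87929 = 284508703/3235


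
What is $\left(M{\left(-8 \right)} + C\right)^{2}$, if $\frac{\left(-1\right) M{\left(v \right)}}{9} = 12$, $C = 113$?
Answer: $25$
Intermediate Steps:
$M{\left(v \right)} = -108$ ($M{\left(v \right)} = \left(-9\right) 12 = -108$)
$\left(M{\left(-8 \right)} + C\right)^{2} = \left(-108 + 113\right)^{2} = 5^{2} = 25$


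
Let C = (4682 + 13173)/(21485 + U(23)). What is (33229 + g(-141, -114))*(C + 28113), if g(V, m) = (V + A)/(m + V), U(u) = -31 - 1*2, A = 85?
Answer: 5110320766529881/5470260 ≈ 9.3420e+8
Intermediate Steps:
U(u) = -33 (U(u) = -31 - 2 = -33)
g(V, m) = (85 + V)/(V + m) (g(V, m) = (V + 85)/(m + V) = (85 + V)/(V + m))
C = 17855/21452 (C = (4682 + 13173)/(21485 - 33) = 17855/21452 ≈ 0.83232)
(33229 + g(-141, -114))*(C + 28113) = (33229 + (85 - 141)/(-141 - 114))*(17855/21452 + 28113) = (33229 - 56/(-255))*(603097931/21452) = (33229 - 1/255*(-56))*(603097931/21452) = (33229 + 56/255)*(603097931/21452) = (8473451/255)*(603097931/21452) = 5110320766529881/5470260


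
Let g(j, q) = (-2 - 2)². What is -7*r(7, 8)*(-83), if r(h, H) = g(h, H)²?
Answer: 148736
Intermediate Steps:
g(j, q) = 16 (g(j, q) = (-4)² = 16)
r(h, H) = 256 (r(h, H) = 16² = 256)
-7*r(7, 8)*(-83) = -7*256*(-83) = -1792*(-83) = 148736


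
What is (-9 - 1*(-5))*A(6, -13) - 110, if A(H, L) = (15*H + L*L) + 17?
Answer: -1214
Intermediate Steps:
A(H, L) = 17 + L² + 15*H (A(H, L) = (15*H + L²) + 17 = (L² + 15*H) + 17 = 17 + L² + 15*H)
(-9 - 1*(-5))*A(6, -13) - 110 = (-9 - 1*(-5))*(17 + (-13)² + 15*6) - 110 = (-9 + 5)*(17 + 169 + 90) - 110 = -4*276 - 110 = -1104 - 110 = -1214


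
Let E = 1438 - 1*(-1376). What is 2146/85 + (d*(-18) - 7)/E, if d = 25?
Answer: 5999999/239190 ≈ 25.085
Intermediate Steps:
E = 2814 (E = 1438 + 1376 = 2814)
2146/85 + (d*(-18) - 7)/E = 2146/85 + (25*(-18) - 7)/2814 = 2146*(1/85) + (-450 - 7)*(1/2814) = 2146/85 - 457*1/2814 = 2146/85 - 457/2814 = 5999999/239190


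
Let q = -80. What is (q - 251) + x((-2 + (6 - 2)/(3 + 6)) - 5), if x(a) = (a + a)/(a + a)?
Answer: -330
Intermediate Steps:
x(a) = 1 (x(a) = (2*a)/((2*a)) = (2*a)*(1/(2*a)) = 1)
(q - 251) + x((-2 + (6 - 2)/(3 + 6)) - 5) = (-80 - 251) + 1 = -331 + 1 = -330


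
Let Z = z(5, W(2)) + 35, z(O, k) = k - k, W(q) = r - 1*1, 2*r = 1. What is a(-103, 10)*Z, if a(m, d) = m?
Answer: -3605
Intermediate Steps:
r = 1/2 (r = (1/2)*1 = 1/2 ≈ 0.50000)
W(q) = -1/2 (W(q) = 1/2 - 1*1 = 1/2 - 1 = -1/2)
z(O, k) = 0
Z = 35 (Z = 0 + 35 = 35)
a(-103, 10)*Z = -103*35 = -3605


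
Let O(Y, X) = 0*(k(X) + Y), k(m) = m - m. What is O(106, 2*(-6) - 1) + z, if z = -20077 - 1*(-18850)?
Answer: -1227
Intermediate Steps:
k(m) = 0
z = -1227 (z = -20077 + 18850 = -1227)
O(Y, X) = 0 (O(Y, X) = 0*(0 + Y) = 0*Y = 0)
O(106, 2*(-6) - 1) + z = 0 - 1227 = -1227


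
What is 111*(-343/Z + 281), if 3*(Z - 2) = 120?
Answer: 60569/2 ≈ 30285.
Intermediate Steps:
Z = 42 (Z = 2 + (1/3)*120 = 2 + 40 = 42)
111*(-343/Z + 281) = 111*(-343/42 + 281) = 111*(-343*1/42 + 281) = 111*(-49/6 + 281) = 111*(1637/6) = 60569/2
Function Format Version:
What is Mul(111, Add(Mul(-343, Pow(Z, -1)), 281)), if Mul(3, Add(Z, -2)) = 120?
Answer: Rational(60569, 2) ≈ 30285.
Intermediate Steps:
Z = 42 (Z = Add(2, Mul(Rational(1, 3), 120)) = Add(2, 40) = 42)
Mul(111, Add(Mul(-343, Pow(Z, -1)), 281)) = Mul(111, Add(Mul(-343, Pow(42, -1)), 281)) = Mul(111, Add(Mul(-343, Rational(1, 42)), 281)) = Mul(111, Add(Rational(-49, 6), 281)) = Mul(111, Rational(1637, 6)) = Rational(60569, 2)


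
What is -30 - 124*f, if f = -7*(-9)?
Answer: -7842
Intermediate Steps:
f = 63
-30 - 124*f = -30 - 124*63 = -30 - 7812 = -7842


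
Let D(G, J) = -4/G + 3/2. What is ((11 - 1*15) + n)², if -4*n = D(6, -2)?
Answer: 10201/576 ≈ 17.710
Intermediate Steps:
D(G, J) = 3/2 - 4/G (D(G, J) = -4/G + 3*(½) = -4/G + 3/2 = 3/2 - 4/G)
n = -5/24 (n = -(3/2 - 4/6)/4 = -(3/2 - 4*⅙)/4 = -(3/2 - ⅔)/4 = -¼*⅚ = -5/24 ≈ -0.20833)
((11 - 1*15) + n)² = ((11 - 1*15) - 5/24)² = ((11 - 15) - 5/24)² = (-4 - 5/24)² = (-101/24)² = 10201/576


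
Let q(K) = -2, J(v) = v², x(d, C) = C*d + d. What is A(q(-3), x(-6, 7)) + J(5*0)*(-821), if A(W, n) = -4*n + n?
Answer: 144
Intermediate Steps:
x(d, C) = d + C*d
A(W, n) = -3*n
A(q(-3), x(-6, 7)) + J(5*0)*(-821) = -(-18)*(1 + 7) + (5*0)²*(-821) = -(-18)*8 + 0²*(-821) = -3*(-48) + 0*(-821) = 144 + 0 = 144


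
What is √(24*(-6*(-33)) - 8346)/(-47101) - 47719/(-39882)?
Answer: 2807/2346 - I*√3594/47101 ≈ 1.1965 - 0.0012728*I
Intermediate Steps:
√(24*(-6*(-33)) - 8346)/(-47101) - 47719/(-39882) = √(24*198 - 8346)*(-1/47101) - 47719*(-1/39882) = √(4752 - 8346)*(-1/47101) + 2807/2346 = √(-3594)*(-1/47101) + 2807/2346 = (I*√3594)*(-1/47101) + 2807/2346 = -I*√3594/47101 + 2807/2346 = 2807/2346 - I*√3594/47101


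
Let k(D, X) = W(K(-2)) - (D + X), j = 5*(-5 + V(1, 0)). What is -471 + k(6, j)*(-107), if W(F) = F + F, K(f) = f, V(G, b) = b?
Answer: -2076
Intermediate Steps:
j = -25 (j = 5*(-5 + 0) = 5*(-5) = -25)
W(F) = 2*F
k(D, X) = -4 - D - X (k(D, X) = 2*(-2) - (D + X) = -4 + (-D - X) = -4 - D - X)
-471 + k(6, j)*(-107) = -471 + (-4 - 1*6 - 1*(-25))*(-107) = -471 + (-4 - 6 + 25)*(-107) = -471 + 15*(-107) = -471 - 1605 = -2076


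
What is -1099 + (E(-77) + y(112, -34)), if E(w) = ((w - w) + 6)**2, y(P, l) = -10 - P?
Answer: -1185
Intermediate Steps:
E(w) = 36 (E(w) = (0 + 6)**2 = 6**2 = 36)
-1099 + (E(-77) + y(112, -34)) = -1099 + (36 + (-10 - 1*112)) = -1099 + (36 + (-10 - 112)) = -1099 + (36 - 122) = -1099 - 86 = -1185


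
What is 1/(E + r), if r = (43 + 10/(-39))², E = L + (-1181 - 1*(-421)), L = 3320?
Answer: 1521/6672649 ≈ 0.00022795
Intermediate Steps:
E = 2560 (E = 3320 + (-1181 - 1*(-421)) = 3320 + (-1181 + 421) = 3320 - 760 = 2560)
r = 2778889/1521 (r = (43 + 10*(-1/39))² = (43 - 10/39)² = (1667/39)² = 2778889/1521 ≈ 1827.0)
1/(E + r) = 1/(2560 + 2778889/1521) = 1/(6672649/1521) = 1521/6672649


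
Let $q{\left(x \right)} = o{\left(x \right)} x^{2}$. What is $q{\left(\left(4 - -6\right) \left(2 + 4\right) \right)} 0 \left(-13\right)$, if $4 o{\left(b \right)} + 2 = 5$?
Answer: $0$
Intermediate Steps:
$o{\left(b \right)} = \frac{3}{4}$ ($o{\left(b \right)} = - \frac{1}{2} + \frac{1}{4} \cdot 5 = - \frac{1}{2} + \frac{5}{4} = \frac{3}{4}$)
$q{\left(x \right)} = \frac{3 x^{2}}{4}$
$q{\left(\left(4 - -6\right) \left(2 + 4\right) \right)} 0 \left(-13\right) = \frac{3 \left(\left(4 - -6\right) \left(2 + 4\right)\right)^{2}}{4} \cdot 0 \left(-13\right) = \frac{3 \left(\left(4 + 6\right) 6\right)^{2}}{4} \cdot 0 \left(-13\right) = \frac{3 \left(10 \cdot 6\right)^{2}}{4} \cdot 0 \left(-13\right) = \frac{3 \cdot 60^{2}}{4} \cdot 0 \left(-13\right) = \frac{3}{4} \cdot 3600 \cdot 0 \left(-13\right) = 2700 \cdot 0 \left(-13\right) = 0 \left(-13\right) = 0$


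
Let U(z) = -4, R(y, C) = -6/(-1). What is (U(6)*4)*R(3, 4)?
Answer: -96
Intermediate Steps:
R(y, C) = 6 (R(y, C) = -6*(-1) = 6)
(U(6)*4)*R(3, 4) = -4*4*6 = -16*6 = -96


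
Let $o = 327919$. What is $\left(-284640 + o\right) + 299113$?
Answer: $342392$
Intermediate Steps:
$\left(-284640 + o\right) + 299113 = \left(-284640 + 327919\right) + 299113 = 43279 + 299113 = 342392$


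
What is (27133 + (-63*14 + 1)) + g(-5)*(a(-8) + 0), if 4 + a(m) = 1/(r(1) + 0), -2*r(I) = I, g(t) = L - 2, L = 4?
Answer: 26240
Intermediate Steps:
g(t) = 2 (g(t) = 4 - 2 = 2)
r(I) = -I/2
a(m) = -6 (a(m) = -4 + 1/(-½*1 + 0) = -4 + 1/(-½ + 0) = -4 + 1/(-½) = -4 - 2 = -6)
(27133 + (-63*14 + 1)) + g(-5)*(a(-8) + 0) = (27133 + (-63*14 + 1)) + 2*(-6 + 0) = (27133 + (-882 + 1)) + 2*(-6) = (27133 - 881) - 12 = 26252 - 12 = 26240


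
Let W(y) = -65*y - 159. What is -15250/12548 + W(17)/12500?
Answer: -25810709/19606250 ≈ -1.3165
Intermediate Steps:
W(y) = -159 - 65*y
-15250/12548 + W(17)/12500 = -15250/12548 + (-159 - 65*17)/12500 = -15250*1/12548 + (-159 - 1105)*(1/12500) = -7625/6274 - 1264*1/12500 = -7625/6274 - 316/3125 = -25810709/19606250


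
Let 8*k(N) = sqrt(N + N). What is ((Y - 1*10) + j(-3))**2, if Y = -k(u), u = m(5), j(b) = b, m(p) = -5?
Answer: (104 + I*sqrt(10))**2/64 ≈ 168.84 + 10.277*I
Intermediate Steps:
u = -5
k(N) = sqrt(2)*sqrt(N)/8 (k(N) = sqrt(N + N)/8 = sqrt(2*N)/8 = (sqrt(2)*sqrt(N))/8 = sqrt(2)*sqrt(N)/8)
Y = -I*sqrt(10)/8 (Y = -sqrt(2)*sqrt(-5)/8 = -sqrt(2)*I*sqrt(5)/8 = -I*sqrt(10)/8 ≈ -0.39528*I)
((Y - 1*10) + j(-3))**2 = ((-I*sqrt(10)/8 - 1*10) - 3)**2 = ((-I*sqrt(10)/8 - 10) - 3)**2 = ((-10 - I*sqrt(10)/8) - 3)**2 = (-13 - I*sqrt(10)/8)**2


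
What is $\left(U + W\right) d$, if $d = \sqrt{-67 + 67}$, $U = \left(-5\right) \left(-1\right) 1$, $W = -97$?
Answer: $0$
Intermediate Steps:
$U = 5$ ($U = 5 \cdot 1 = 5$)
$d = 0$ ($d = \sqrt{0} = 0$)
$\left(U + W\right) d = \left(5 - 97\right) 0 = \left(-92\right) 0 = 0$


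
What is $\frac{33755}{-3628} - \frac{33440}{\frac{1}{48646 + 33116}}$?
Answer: $- \frac{9919392037595}{3628} \approx -2.7341 \cdot 10^{9}$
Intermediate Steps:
$\frac{33755}{-3628} - \frac{33440}{\frac{1}{48646 + 33116}} = 33755 \left(- \frac{1}{3628}\right) - \frac{33440}{\frac{1}{81762}} = - \frac{33755}{3628} - 33440 \frac{1}{\frac{1}{81762}} = - \frac{33755}{3628} - 2734121280 = - \frac{9919392037595}{3628}$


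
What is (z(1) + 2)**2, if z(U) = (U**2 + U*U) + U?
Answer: 25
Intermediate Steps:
z(U) = U + 2*U**2 (z(U) = (U**2 + U**2) + U = 2*U**2 + U = U + 2*U**2)
(z(1) + 2)**2 = (1*(1 + 2*1) + 2)**2 = (1*(1 + 2) + 2)**2 = (1*3 + 2)**2 = (3 + 2)**2 = 5**2 = 25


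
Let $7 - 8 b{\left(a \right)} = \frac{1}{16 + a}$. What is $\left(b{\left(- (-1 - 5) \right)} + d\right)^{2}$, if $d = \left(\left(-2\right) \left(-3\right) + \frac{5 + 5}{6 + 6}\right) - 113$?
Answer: $\frac{3091026409}{278784} \approx 11088.0$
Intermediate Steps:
$b{\left(a \right)} = \frac{7}{8} - \frac{1}{8 \left(16 + a\right)}$
$d = - \frac{637}{6}$ ($d = \left(6 + \frac{10}{12}\right) - 113 = \left(6 + 10 \cdot \frac{1}{12}\right) - 113 = \left(6 + \frac{5}{6}\right) - 113 = \frac{41}{6} - 113 = - \frac{637}{6} \approx -106.17$)
$\left(b{\left(- (-1 - 5) \right)} + d\right)^{2} = \left(\frac{111 + 7 \left(- (-1 - 5)\right)}{8 \left(16 - \left(-1 - 5\right)\right)} - \frac{637}{6}\right)^{2} = \left(\frac{111 + 7 \left(\left(-1\right) \left(-6\right)\right)}{8 \left(16 - -6\right)} - \frac{637}{6}\right)^{2} = \left(\frac{111 + 7 \cdot 6}{8 \left(16 + 6\right)} - \frac{637}{6}\right)^{2} = \left(\frac{111 + 42}{8 \cdot 22} - \frac{637}{6}\right)^{2} = \left(\frac{1}{8} \cdot \frac{1}{22} \cdot 153 - \frac{637}{6}\right)^{2} = \left(\frac{153}{176} - \frac{637}{6}\right)^{2} = \left(- \frac{55597}{528}\right)^{2} = \frac{3091026409}{278784}$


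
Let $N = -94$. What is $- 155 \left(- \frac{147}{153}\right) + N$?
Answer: $\frac{2801}{51} \approx 54.922$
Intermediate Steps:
$- 155 \left(- \frac{147}{153}\right) + N = - 155 \left(- \frac{147}{153}\right) - 94 = - 155 \left(\left(-147\right) \frac{1}{153}\right) - 94 = \left(-155\right) \left(- \frac{49}{51}\right) - 94 = \frac{7595}{51} - 94 = \frac{2801}{51}$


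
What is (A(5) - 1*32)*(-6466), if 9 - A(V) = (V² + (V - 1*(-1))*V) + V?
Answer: 536678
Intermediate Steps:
A(V) = 9 - V - V² - V*(1 + V) (A(V) = 9 - ((V² + (V - 1*(-1))*V) + V) = 9 - ((V² + (V + 1)*V) + V) = 9 - ((V² + (1 + V)*V) + V) = 9 - ((V² + V*(1 + V)) + V) = 9 - (V + V² + V*(1 + V)) = 9 + (-V - V² - V*(1 + V)) = 9 - V - V² - V*(1 + V))
(A(5) - 1*32)*(-6466) = ((9 - 2*5 - 2*5²) - 1*32)*(-6466) = ((9 - 10 - 2*25) - 32)*(-6466) = ((9 - 10 - 50) - 32)*(-6466) = (-51 - 32)*(-6466) = -83*(-6466) = 536678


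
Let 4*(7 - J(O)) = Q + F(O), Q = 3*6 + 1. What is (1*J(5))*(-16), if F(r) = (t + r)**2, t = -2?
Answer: 0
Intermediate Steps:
F(r) = (-2 + r)**2
Q = 19 (Q = 18 + 1 = 19)
J(O) = 9/4 - (-2 + O)**2/4 (J(O) = 7 - (19 + (-2 + O)**2)/4 = 7 + (-19/4 - (-2 + O)**2/4) = 9/4 - (-2 + O)**2/4)
(1*J(5))*(-16) = (1*(9/4 - (-2 + 5)**2/4))*(-16) = (1*(9/4 - 1/4*3**2))*(-16) = (1*(9/4 - 1/4*9))*(-16) = (1*(9/4 - 9/4))*(-16) = (1*0)*(-16) = 0*(-16) = 0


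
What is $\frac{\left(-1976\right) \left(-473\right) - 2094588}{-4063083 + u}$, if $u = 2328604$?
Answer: $\frac{1159940}{1734479} \approx 0.66875$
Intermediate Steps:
$\frac{\left(-1976\right) \left(-473\right) - 2094588}{-4063083 + u} = \frac{\left(-1976\right) \left(-473\right) - 2094588}{-4063083 + 2328604} = \frac{934648 - 2094588}{-1734479} = \left(-1159940\right) \left(- \frac{1}{1734479}\right) = \frac{1159940}{1734479}$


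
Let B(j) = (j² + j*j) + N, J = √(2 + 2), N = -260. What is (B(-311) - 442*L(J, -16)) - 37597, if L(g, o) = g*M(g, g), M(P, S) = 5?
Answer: 151165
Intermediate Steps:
J = 2 (J = √4 = 2)
B(j) = -260 + 2*j² (B(j) = (j² + j*j) - 260 = (j² + j²) - 260 = 2*j² - 260 = -260 + 2*j²)
L(g, o) = 5*g (L(g, o) = g*5 = 5*g)
(B(-311) - 442*L(J, -16)) - 37597 = ((-260 + 2*(-311)²) - 2210*2) - 37597 = ((-260 + 2*96721) - 442*10) - 37597 = ((-260 + 193442) - 4420) - 37597 = (193182 - 4420) - 37597 = 188762 - 37597 = 151165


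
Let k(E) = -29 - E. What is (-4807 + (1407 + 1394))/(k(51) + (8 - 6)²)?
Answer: 1003/38 ≈ 26.395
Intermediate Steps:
(-4807 + (1407 + 1394))/(k(51) + (8 - 6)²) = (-4807 + (1407 + 1394))/((-29 - 1*51) + (8 - 6)²) = (-4807 + 2801)/((-29 - 51) + 2²) = -2006/(-80 + 4) = -2006/(-76) = -2006*(-1/76) = 1003/38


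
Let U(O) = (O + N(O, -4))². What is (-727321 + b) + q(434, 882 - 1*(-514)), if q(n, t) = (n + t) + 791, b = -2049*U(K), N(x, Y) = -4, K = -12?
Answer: -1249244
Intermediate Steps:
U(O) = (-4 + O)² (U(O) = (O - 4)² = (-4 + O)²)
b = -524544 (b = -2049*(-4 - 12)² = -2049*(-16)² = -2049*256 = -524544)
q(n, t) = 791 + n + t
(-727321 + b) + q(434, 882 - 1*(-514)) = (-727321 - 524544) + (791 + 434 + (882 - 1*(-514))) = -1251865 + (791 + 434 + (882 + 514)) = -1251865 + (791 + 434 + 1396) = -1251865 + 2621 = -1249244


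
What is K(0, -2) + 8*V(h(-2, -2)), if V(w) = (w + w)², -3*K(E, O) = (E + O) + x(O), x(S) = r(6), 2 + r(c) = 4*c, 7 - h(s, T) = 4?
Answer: 844/3 ≈ 281.33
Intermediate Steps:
h(s, T) = 3 (h(s, T) = 7 - 1*4 = 7 - 4 = 3)
r(c) = -2 + 4*c
x(S) = 22 (x(S) = -2 + 4*6 = -2 + 24 = 22)
K(E, O) = -22/3 - E/3 - O/3 (K(E, O) = -((E + O) + 22)/3 = -(22 + E + O)/3 = -22/3 - E/3 - O/3)
V(w) = 4*w² (V(w) = (2*w)² = 4*w²)
K(0, -2) + 8*V(h(-2, -2)) = (-22/3 - ⅓*0 - ⅓*(-2)) + 8*(4*3²) = (-22/3 + 0 + ⅔) + 8*(4*9) = -20/3 + 8*36 = -20/3 + 288 = 844/3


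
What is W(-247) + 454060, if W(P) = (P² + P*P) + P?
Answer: 575831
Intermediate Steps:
W(P) = P + 2*P² (W(P) = (P² + P²) + P = 2*P² + P = P + 2*P²)
W(-247) + 454060 = -247*(1 + 2*(-247)) + 454060 = -247*(1 - 494) + 454060 = -247*(-493) + 454060 = 121771 + 454060 = 575831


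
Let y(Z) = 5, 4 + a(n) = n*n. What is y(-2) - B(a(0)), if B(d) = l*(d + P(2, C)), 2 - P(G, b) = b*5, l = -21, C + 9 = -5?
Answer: 1433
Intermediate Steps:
a(n) = -4 + n² (a(n) = -4 + n*n = -4 + n²)
C = -14 (C = -9 - 5 = -14)
P(G, b) = 2 - 5*b (P(G, b) = 2 - b*5 = 2 - 5*b)
B(d) = -1512 - 21*d (B(d) = -21*(d + (2 - 5*(-14))) = -21*(d + (2 + 70)) = -21*(d + 72) = -21*(72 + d) = -1512 - 21*d)
y(-2) - B(a(0)) = 5 - (-1512 - 21*(-4 + 0²)) = 5 - (-1512 - 21*(-4 + 0)) = 5 - (-1512 - 21*(-4)) = 5 - (-1512 + 84) = 5 - 1*(-1428) = 5 + 1428 = 1433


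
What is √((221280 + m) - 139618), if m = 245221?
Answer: √326883 ≈ 571.74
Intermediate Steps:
√((221280 + m) - 139618) = √((221280 + 245221) - 139618) = √(466501 - 139618) = √326883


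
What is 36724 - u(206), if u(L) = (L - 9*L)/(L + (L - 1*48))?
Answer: 3342296/91 ≈ 36729.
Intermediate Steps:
u(L) = -8*L/(-48 + 2*L) (u(L) = (-8*L)/(L + (L - 48)) = (-8*L)/(L + (-48 + L)) = (-8*L)/(-48 + 2*L) = -8*L/(-48 + 2*L))
36724 - u(206) = 36724 - (-4)*206/(-24 + 206) = 36724 - (-4)*206/182 = 36724 - 1*(-412/91) = 36724 + 412/91 = 3342296/91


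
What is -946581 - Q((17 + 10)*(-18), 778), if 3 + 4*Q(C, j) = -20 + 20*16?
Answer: -3786621/4 ≈ -9.4666e+5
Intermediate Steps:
Q(C, j) = 297/4 (Q(C, j) = -¾ + (-20 + 20*16)/4 = -¾ + (-20 + 320)/4 = -¾ + (¼)*300 = -¾ + 75 = 297/4)
-946581 - Q((17 + 10)*(-18), 778) = -946581 - 1*297/4 = -946581 - 297/4 = -3786621/4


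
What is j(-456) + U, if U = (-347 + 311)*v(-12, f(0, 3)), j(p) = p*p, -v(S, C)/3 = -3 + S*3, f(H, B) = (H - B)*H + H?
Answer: 203724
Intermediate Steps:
f(H, B) = H + H*(H - B) (f(H, B) = H*(H - B) + H = H + H*(H - B))
v(S, C) = 9 - 9*S (v(S, C) = -3*(-3 + S*3) = -3*(-3 + 3*S) = 9 - 9*S)
j(p) = p²
U = -4212 (U = (-347 + 311)*(9 - 9*(-12)) = -36*(9 + 108) = -36*117 = -4212)
j(-456) + U = (-456)² - 4212 = 207936 - 4212 = 203724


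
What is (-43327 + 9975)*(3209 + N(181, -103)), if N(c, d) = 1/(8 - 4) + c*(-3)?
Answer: -88924770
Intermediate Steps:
N(c, d) = ¼ - 3*c (N(c, d) = 1/4 - 3*c = ¼ - 3*c)
(-43327 + 9975)*(3209 + N(181, -103)) = (-43327 + 9975)*(3209 + (¼ - 3*181)) = -33352*(3209 + (¼ - 543)) = -33352*(3209 - 2171/4) = -33352*10665/4 = -88924770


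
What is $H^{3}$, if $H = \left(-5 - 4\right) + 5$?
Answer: $-64$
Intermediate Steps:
$H = -4$ ($H = -9 + 5 = -4$)
$H^{3} = \left(-4\right)^{3} = -64$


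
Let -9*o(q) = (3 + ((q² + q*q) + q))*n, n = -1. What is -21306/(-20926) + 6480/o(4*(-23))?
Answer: 87732003/19576273 ≈ 4.4815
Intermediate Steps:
o(q) = ⅓ + q/9 + 2*q²/9 (o(q) = -(3 + ((q² + q*q) + q))*(-1)/9 = -(3 + ((q² + q²) + q))*(-1)/9 = -(3 + (2*q² + q))*(-1)/9 = -(3 + (q + 2*q²))*(-1)/9 = -(3 + q + 2*q²)*(-1)/9 = -(-3 - q - 2*q²)/9 = ⅓ + q/9 + 2*q²/9)
-21306/(-20926) + 6480/o(4*(-23)) = -21306/(-20926) + 6480/(⅓ + (4*(-23))/9 + 2*(4*(-23))²/9) = -21306*(-1/20926) + 6480/(⅓ + (⅑)*(-92) + (2/9)*(-92)²) = 10653/10463 + 6480/(⅓ - 92/9 + (2/9)*8464) = 10653/10463 + 6480/(⅓ - 92/9 + 16928/9) = 10653/10463 + 6480/1871 = 87732003/19576273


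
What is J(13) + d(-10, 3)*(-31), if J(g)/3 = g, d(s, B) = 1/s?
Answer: 421/10 ≈ 42.100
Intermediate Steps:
J(g) = 3*g
J(13) + d(-10, 3)*(-31) = 3*13 - 31/(-10) = 39 - ⅒*(-31) = 39 + 31/10 = 421/10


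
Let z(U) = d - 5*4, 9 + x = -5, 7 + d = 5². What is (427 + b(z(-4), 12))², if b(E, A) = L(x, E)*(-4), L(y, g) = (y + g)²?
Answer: 356409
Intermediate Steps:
d = 18 (d = -7 + 5² = -7 + 25 = 18)
x = -14 (x = -9 - 5 = -14)
L(y, g) = (g + y)²
z(U) = -2 (z(U) = 18 - 5*4 = 18 - 20 = -2)
b(E, A) = -4*(-14 + E)² (b(E, A) = (E - 14)²*(-4) = (-14 + E)²*(-4) = -4*(-14 + E)²)
(427 + b(z(-4), 12))² = (427 - 4*(-14 - 2)²)² = (427 - 4*(-16)²)² = (427 - 4*256)² = (427 - 1024)² = (-597)² = 356409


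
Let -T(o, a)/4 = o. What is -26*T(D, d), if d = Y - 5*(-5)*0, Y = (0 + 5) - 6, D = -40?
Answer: -4160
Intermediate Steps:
Y = -1 (Y = 5 - 6 = -1)
d = -1 (d = -1 - 5*(-5)*0 = -1 + 25*0 = -1 + 0 = -1)
T(o, a) = -4*o
-26*T(D, d) = -(-104)*(-40) = -26*160 = -4160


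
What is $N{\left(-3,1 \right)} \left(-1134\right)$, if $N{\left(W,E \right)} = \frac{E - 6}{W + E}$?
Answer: $-2835$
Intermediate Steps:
$N{\left(W,E \right)} = \frac{-6 + E}{E + W}$
$N{\left(-3,1 \right)} \left(-1134\right) = \frac{-6 + 1}{1 - 3} \left(-1134\right) = \frac{1}{-2} \left(-5\right) \left(-1134\right) = \left(- \frac{1}{2}\right) \left(-5\right) \left(-1134\right) = \frac{5}{2} \left(-1134\right) = -2835$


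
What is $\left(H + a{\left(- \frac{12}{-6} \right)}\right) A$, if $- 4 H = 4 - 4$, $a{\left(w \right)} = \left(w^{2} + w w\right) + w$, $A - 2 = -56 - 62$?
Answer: $-1160$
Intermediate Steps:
$A = -116$ ($A = 2 - 118 = -116$)
$a{\left(w \right)} = w + 2 w^{2}$ ($a{\left(w \right)} = \left(w^{2} + w^{2}\right) + w = 2 w^{2} + w = w + 2 w^{2}$)
$H = 0$ ($H = - \frac{4 - 4}{4} = \left(- \frac{1}{4}\right) 0 = 0$)
$\left(H + a{\left(- \frac{12}{-6} \right)}\right) A = \left(0 + - \frac{12}{-6} \left(1 + 2 \left(- \frac{12}{-6}\right)\right)\right) \left(-116\right) = \left(0 + \left(-12\right) \left(- \frac{1}{6}\right) \left(1 + 2 \left(\left(-12\right) \left(- \frac{1}{6}\right)\right)\right)\right) \left(-116\right) = \left(0 + 2 \left(1 + 2 \cdot 2\right)\right) \left(-116\right) = \left(0 + 2 \left(1 + 4\right)\right) \left(-116\right) = \left(0 + 2 \cdot 5\right) \left(-116\right) = \left(0 + 10\right) \left(-116\right) = 10 \left(-116\right) = -1160$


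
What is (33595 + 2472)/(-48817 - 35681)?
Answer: -36067/84498 ≈ -0.42684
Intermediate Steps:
(33595 + 2472)/(-48817 - 35681) = 36067/(-84498) = 36067*(-1/84498) = -36067/84498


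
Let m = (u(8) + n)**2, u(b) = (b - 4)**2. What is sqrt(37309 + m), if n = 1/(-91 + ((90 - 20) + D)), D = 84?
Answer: sqrt(149097502)/63 ≈ 193.82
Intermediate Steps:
u(b) = (-4 + b)**2
n = 1/63 (n = 1/(-91 + ((90 - 20) + 84)) = 1/(-91 + (70 + 84)) = 1/(-91 + 154) = 1/63 ≈ 0.015873)
m = 1018081/3969 (m = ((-4 + 8)**2 + 1/63)**2 = (4**2 + 1/63)**2 = (16 + 1/63)**2 = (1009/63)**2 = 1018081/3969 ≈ 256.51)
sqrt(37309 + m) = sqrt(37309 + 1018081/3969) = sqrt(149097502/3969) = sqrt(149097502)/63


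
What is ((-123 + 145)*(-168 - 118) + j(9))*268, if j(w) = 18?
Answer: -1681432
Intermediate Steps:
((-123 + 145)*(-168 - 118) + j(9))*268 = ((-123 + 145)*(-168 - 118) + 18)*268 = (22*(-286) + 18)*268 = (-6292 + 18)*268 = -6274*268 = -1681432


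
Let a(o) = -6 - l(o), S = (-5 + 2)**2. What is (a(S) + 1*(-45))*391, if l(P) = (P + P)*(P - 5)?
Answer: -48093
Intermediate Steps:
S = 9 (S = (-3)**2 = 9)
l(P) = 2*P*(-5 + P) (l(P) = (2*P)*(-5 + P) = 2*P*(-5 + P))
a(o) = -6 - 2*o*(-5 + o)
(a(S) + 1*(-45))*391 = ((-6 - 2*9*(-5 + 9)) + 1*(-45))*391 = ((-6 - 2*9*4) - 45)*391 = ((-6 - 72) - 45)*391 = (-78 - 45)*391 = -123*391 = -48093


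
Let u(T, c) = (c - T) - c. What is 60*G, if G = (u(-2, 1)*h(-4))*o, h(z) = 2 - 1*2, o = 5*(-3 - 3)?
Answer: 0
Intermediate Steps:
o = -30 (o = 5*(-6) = -30)
h(z) = 0 (h(z) = 2 - 2 = 0)
u(T, c) = -T
G = 0 (G = (-1*(-2)*0)*(-30) = (2*0)*(-30) = 0*(-30) = 0)
60*G = 60*0 = 0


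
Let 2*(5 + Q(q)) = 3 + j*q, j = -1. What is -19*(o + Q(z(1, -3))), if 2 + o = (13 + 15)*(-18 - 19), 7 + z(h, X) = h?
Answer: 39463/2 ≈ 19732.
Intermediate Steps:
z(h, X) = -7 + h
o = -1038 (o = -2 + (13 + 15)*(-18 - 19) = -2 + 28*(-37) = -2 - 1036 = -1038)
Q(q) = -7/2 - q/2 (Q(q) = -5 + (3 - q)/2 = -5 + (3/2 - q/2) = -7/2 - q/2)
-19*(o + Q(z(1, -3))) = -19*(-1038 + (-7/2 - (-7 + 1)/2)) = -19*(-1038 + (-7/2 - ½*(-6))) = -19*(-1038 + (-7/2 + 3)) = -19*(-1038 - ½) = -19*(-2077/2) = 39463/2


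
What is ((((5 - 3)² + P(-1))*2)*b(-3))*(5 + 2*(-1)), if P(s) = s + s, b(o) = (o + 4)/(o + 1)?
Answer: -6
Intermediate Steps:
b(o) = (4 + o)/(1 + o)
P(s) = 2*s
((((5 - 3)² + P(-1))*2)*b(-3))*(5 + 2*(-1)) = ((((5 - 3)² + 2*(-1))*2)*((4 - 3)/(1 - 3)))*(5 + 2*(-1)) = (((2² - 2)*2)*(1/(-2)))*(5 - 2) = (((4 - 2)*2)*(-½*1))*3 = ((2*2)*(-½))*3 = (4*(-½))*3 = -2*3 = -6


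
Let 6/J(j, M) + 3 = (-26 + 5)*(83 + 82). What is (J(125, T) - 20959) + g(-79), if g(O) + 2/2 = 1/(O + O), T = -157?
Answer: -478537944/22831 ≈ -20960.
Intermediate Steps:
g(O) = -1 + 1/(2*O) (g(O) = -1 + 1/(O + O) = -1 + 1/(2*O))
J(j, M) = -1/578 (J(j, M) = 6/(-3 + (-26 + 5)*(83 + 82)) = 6/(-3 - 21*165) = 6/(-3 - 3465) = 6/(-3468) = 6*(-1/3468) = -1/578)
(J(125, T) - 20959) + g(-79) = (-1/578 - 20959) + (½ - 1*(-79))/(-79) = -12114303/578 - (½ + 79)/79 = -12114303/578 - 1/79*159/2 = -12114303/578 - 159/158 = -478537944/22831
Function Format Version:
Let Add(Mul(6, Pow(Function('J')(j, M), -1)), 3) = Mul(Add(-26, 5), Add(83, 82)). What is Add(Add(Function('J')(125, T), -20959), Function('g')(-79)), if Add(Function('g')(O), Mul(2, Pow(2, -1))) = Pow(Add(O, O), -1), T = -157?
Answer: Rational(-478537944, 22831) ≈ -20960.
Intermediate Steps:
Function('g')(O) = Add(-1, Mul(Rational(1, 2), Pow(O, -1))) (Function('g')(O) = Add(-1, Pow(Add(O, O), -1)) = Add(-1, Pow(Mul(2, O), -1)) = Add(-1, Mul(Rational(1, 2), Pow(O, -1))))
Function('J')(j, M) = Rational(-1, 578) (Function('J')(j, M) = Mul(6, Pow(Add(-3, Mul(Add(-26, 5), Add(83, 82))), -1)) = Mul(6, Pow(Add(-3, Mul(-21, 165)), -1)) = Mul(6, Pow(Add(-3, -3465), -1)) = Mul(6, Pow(-3468, -1)) = Mul(6, Rational(-1, 3468)) = Rational(-1, 578))
Add(Add(Function('J')(125, T), -20959), Function('g')(-79)) = Add(Add(Rational(-1, 578), -20959), Mul(Pow(-79, -1), Add(Rational(1, 2), Mul(-1, -79)))) = Add(Rational(-12114303, 578), Mul(Rational(-1, 79), Add(Rational(1, 2), 79))) = Add(Rational(-12114303, 578), Mul(Rational(-1, 79), Rational(159, 2))) = Add(Rational(-12114303, 578), Rational(-159, 158)) = Rational(-478537944, 22831)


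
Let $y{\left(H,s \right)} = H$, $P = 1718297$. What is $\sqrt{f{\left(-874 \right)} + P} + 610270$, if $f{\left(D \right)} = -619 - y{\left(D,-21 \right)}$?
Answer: $610270 + 2 \sqrt{429638} \approx 6.1158 \cdot 10^{5}$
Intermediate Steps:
$f{\left(D \right)} = -619 - D$
$\sqrt{f{\left(-874 \right)} + P} + 610270 = \sqrt{\left(-619 - -874\right) + 1718297} + 610270 = \sqrt{\left(-619 + 874\right) + 1718297} + 610270 = \sqrt{255 + 1718297} + 610270 = \sqrt{1718552} + 610270 = 2 \sqrt{429638} + 610270 = 610270 + 2 \sqrt{429638}$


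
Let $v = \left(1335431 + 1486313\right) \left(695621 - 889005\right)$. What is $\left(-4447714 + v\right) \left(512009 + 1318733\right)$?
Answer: $-999007696585642220$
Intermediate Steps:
$v = -545680141696$ ($v = 2821744 \left(-193384\right) = -545680141696$)
$\left(-4447714 + v\right) \left(512009 + 1318733\right) = \left(-4447714 - 545680141696\right) \left(512009 + 1318733\right) = \left(-545684589410\right) 1830742 = -999007696585642220$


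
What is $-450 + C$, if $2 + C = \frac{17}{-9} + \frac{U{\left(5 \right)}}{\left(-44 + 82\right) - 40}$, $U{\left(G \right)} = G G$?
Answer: $- \frac{8395}{18} \approx -466.39$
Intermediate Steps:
$U{\left(G \right)} = G^{2}$
$C = - \frac{295}{18}$ ($C = -2 + \left(\frac{17}{-9} + \frac{5^{2}}{\left(-44 + 82\right) - 40}\right) = -2 + \left(17 \left(- \frac{1}{9}\right) + \frac{25}{38 - 40}\right) = -2 + \left(- \frac{17}{9} + \frac{25}{-2}\right) = -2 + \left(- \frac{17}{9} + 25 \left(- \frac{1}{2}\right)\right) = -2 - \frac{259}{18} = - \frac{295}{18} \approx -16.389$)
$-450 + C = -450 - \frac{295}{18} = - \frac{8395}{18}$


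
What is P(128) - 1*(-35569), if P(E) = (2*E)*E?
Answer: 68337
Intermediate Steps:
P(E) = 2*E**2
P(128) - 1*(-35569) = 2*128**2 - 1*(-35569) = 2*16384 + 35569 = 32768 + 35569 = 68337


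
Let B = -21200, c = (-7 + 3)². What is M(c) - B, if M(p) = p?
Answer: 21216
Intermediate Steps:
c = 16 (c = (-4)² = 16)
M(c) - B = 16 - 1*(-21200) = 16 + 21200 = 21216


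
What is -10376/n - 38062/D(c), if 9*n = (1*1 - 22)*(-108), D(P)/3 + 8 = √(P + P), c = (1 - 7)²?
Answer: -801896/63 - 19031*√2/2 ≈ -26185.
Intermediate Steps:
c = 36 (c = (-6)² = 36)
D(P) = -24 + 3*√2*√P (D(P) = -24 + 3*√(P + P) = -24 + 3*√(2*P) = -24 + 3*(√2*√P) = -24 + 3*√2*√P)
n = 252 (n = ((1*1 - 22)*(-108))/9 = ((1 - 22)*(-108))/9 = (-21*(-108))/9 = (⅑)*2268 = 252)
-10376/n - 38062/D(c) = -10376/252 - 38062/(-24 + 3*√2*√36) = -10376*1/252 - 38062/(-24 + 3*√2*6) = -2594/63 - 38062/(-24 + 18*√2)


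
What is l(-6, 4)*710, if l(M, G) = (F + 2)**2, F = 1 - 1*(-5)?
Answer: 45440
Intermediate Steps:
F = 6 (F = 1 + 5 = 6)
l(M, G) = 64 (l(M, G) = (6 + 2)**2 = 8**2 = 64)
l(-6, 4)*710 = 64*710 = 45440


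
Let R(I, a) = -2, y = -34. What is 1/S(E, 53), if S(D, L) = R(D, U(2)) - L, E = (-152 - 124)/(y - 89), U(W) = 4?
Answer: -1/55 ≈ -0.018182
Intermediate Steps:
E = 92/41 (E = (-152 - 124)/(-34 - 89) = -276/(-123) = -276*(-1/123) = 92/41 ≈ 2.2439)
S(D, L) = -2 - L
1/S(E, 53) = 1/(-2 - 1*53) = 1/(-2 - 53) = 1/(-55) = -1/55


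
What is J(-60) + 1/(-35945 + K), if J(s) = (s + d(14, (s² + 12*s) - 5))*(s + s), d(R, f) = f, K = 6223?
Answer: -10040091601/29722 ≈ -3.3780e+5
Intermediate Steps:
J(s) = 2*s*(-5 + s² + 13*s) (J(s) = (s + ((s² + 12*s) - 5))*(s + s) = (s + (-5 + s² + 12*s))*(2*s) = (-5 + s² + 13*s)*(2*s) = 2*s*(-5 + s² + 13*s))
J(-60) + 1/(-35945 + K) = 2*(-60)*(-5 + (-60)² + 13*(-60)) + 1/(-35945 + 6223) = 2*(-60)*(-5 + 3600 - 780) + 1/(-29722) = 2*(-60)*2815 - 1/29722 = -337800 - 1/29722 = -10040091601/29722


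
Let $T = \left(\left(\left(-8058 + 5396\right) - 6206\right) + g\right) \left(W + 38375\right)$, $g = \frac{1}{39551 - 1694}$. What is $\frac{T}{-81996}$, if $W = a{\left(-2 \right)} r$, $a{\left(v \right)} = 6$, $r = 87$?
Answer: $\frac{13058340389875}{3104122572} \approx 4206.8$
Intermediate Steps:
$W = 522$ ($W = 6 \cdot 87 = 522$)
$g = \frac{1}{37857} \approx 2.6415 \cdot 10^{-5}$
$T = - \frac{13058340389875}{37857}$ ($T = \left(\left(\left(-8058 + 5396\right) - 6206\right) + \frac{1}{37857}\right) \left(522 + 38375\right) = \left(\left(-2662 - 6206\right) + \frac{1}{37857}\right) 38897 = \left(-8868 + \frac{1}{37857}\right) 38897 = \left(- \frac{335715875}{37857}\right) 38897 = - \frac{13058340389875}{37857} \approx -3.4494 \cdot 10^{8}$)
$\frac{T}{-81996} = - \frac{13058340389875}{37857 \left(-81996\right)} = \left(- \frac{13058340389875}{37857}\right) \left(- \frac{1}{81996}\right) = \frac{13058340389875}{3104122572}$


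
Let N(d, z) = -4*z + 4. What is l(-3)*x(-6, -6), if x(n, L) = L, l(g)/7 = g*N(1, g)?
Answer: 2016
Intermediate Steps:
N(d, z) = 4 - 4*z
l(g) = 7*g*(4 - 4*g) (l(g) = 7*(g*(4 - 4*g)) = 7*g*(4 - 4*g))
l(-3)*x(-6, -6) = (28*(-3)*(1 - 1*(-3)))*(-6) = (28*(-3)*(1 + 3))*(-6) = (28*(-3)*4)*(-6) = -336*(-6) = 2016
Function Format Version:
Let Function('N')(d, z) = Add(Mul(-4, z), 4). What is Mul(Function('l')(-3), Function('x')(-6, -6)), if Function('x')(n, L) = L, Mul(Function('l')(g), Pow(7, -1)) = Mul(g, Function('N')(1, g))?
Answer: 2016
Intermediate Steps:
Function('N')(d, z) = Add(4, Mul(-4, z))
Function('l')(g) = Mul(7, g, Add(4, Mul(-4, g))) (Function('l')(g) = Mul(7, Mul(g, Add(4, Mul(-4, g)))) = Mul(7, g, Add(4, Mul(-4, g))))
Mul(Function('l')(-3), Function('x')(-6, -6)) = Mul(Mul(28, -3, Add(1, Mul(-1, -3))), -6) = Mul(Mul(28, -3, Add(1, 3)), -6) = Mul(Mul(28, -3, 4), -6) = Mul(-336, -6) = 2016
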